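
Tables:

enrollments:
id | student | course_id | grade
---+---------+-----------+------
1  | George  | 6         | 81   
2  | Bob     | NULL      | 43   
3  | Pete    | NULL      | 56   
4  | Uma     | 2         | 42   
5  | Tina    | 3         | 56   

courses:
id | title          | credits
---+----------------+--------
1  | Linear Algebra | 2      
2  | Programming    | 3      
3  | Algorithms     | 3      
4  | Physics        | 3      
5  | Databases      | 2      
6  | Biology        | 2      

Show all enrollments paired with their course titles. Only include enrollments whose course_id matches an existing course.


INNER JOIN keeps only enrollments rows whose course_id matches an id in courses. Walk through each enrollment:
  - enrollment 1 (George): course_id=6 -> matches Biology
  - enrollment 2 (Bob): course_id=NULL, no match -> dropped
  - enrollment 3 (Pete): course_id=NULL, no match -> dropped
  - enrollment 4 (Uma): course_id=2 -> matches Programming
  - enrollment 5 (Tina): course_id=3 -> matches Algorithms
So 2 of 5 rows are dropped.

SQL:
SELECT a.student, b.title AS course
FROM enrollments a
INNER JOIN courses b ON a.course_id = b.id

Result:
student | course     
--------+------------
George  | Biology    
Uma     | Programming
Tina    | Algorithms 


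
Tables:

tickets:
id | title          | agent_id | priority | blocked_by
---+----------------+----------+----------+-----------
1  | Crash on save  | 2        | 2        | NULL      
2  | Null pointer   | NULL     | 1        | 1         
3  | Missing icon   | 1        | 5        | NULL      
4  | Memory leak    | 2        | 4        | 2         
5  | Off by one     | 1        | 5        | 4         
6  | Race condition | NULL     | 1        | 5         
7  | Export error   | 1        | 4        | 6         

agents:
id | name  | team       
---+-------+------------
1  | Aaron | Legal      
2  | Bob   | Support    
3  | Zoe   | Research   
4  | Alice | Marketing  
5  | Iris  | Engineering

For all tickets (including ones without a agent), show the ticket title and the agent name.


LEFT JOIN keeps every row from tickets (the left table); where agent_id has no match in agents, the agent columns become NULL. Walk through each ticket:
  - ticket 1 (Crash on save): agent_id=2 -> matches Bob
  - ticket 2 (Null pointer): agent_id=NULL, no match -> kept with NULL
  - ticket 3 (Missing icon): agent_id=1 -> matches Aaron
  - ticket 4 (Memory leak): agent_id=2 -> matches Bob
  - ticket 5 (Off by one): agent_id=1 -> matches Aaron
  - ticket 6 (Race condition): agent_id=NULL, no match -> kept with NULL
  - ticket 7 (Export error): agent_id=1 -> matches Aaron
All 7 rows appear; 2 have NULL agent.

SQL:
SELECT a.title, b.name AS agent
FROM tickets a
LEFT JOIN agents b ON a.agent_id = b.id

Result:
title          | agent
---------------+------
Crash on save  | Bob  
Null pointer   | NULL 
Missing icon   | Aaron
Memory leak    | Bob  
Off by one     | Aaron
Race condition | NULL 
Export error   | Aaron


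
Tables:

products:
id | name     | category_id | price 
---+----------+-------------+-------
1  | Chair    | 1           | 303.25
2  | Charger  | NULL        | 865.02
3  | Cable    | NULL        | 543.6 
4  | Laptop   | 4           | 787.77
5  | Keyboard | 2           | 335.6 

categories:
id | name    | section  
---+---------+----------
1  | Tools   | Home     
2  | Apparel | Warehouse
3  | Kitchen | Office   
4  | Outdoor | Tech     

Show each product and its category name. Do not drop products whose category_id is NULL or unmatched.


LEFT JOIN keeps every row from products (the left table); where category_id has no match in categories, the category columns become NULL. Walk through each product:
  - product 1 (Chair): category_id=1 -> matches Tools
  - product 2 (Charger): category_id=NULL, no match -> kept with NULL
  - product 3 (Cable): category_id=NULL, no match -> kept with NULL
  - product 4 (Laptop): category_id=4 -> matches Outdoor
  - product 5 (Keyboard): category_id=2 -> matches Apparel
All 5 rows appear; 2 have NULL category.

SQL:
SELECT a.name, b.name AS category
FROM products a
LEFT JOIN categories b ON a.category_id = b.id

Result:
name     | category
---------+---------
Chair    | Tools   
Charger  | NULL    
Cable    | NULL    
Laptop   | Outdoor 
Keyboard | Apparel 


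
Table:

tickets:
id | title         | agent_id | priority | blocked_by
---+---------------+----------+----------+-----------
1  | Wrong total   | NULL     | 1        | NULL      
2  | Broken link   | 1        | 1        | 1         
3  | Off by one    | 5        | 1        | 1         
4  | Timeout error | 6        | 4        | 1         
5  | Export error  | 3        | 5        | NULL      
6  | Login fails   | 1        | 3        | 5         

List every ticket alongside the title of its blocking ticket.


This is a self-join: tickets is joined to a second copy of itself, matching each row's blocked_by to another row's id. Use LEFT JOIN so rows with blocked_by=NULL are kept.
  - ticket 1 (Wrong total): blocked_by=NULL -> NULL
  - ticket 2 (Broken link): blocked_by=1 -> Wrong total
  - ticket 3 (Off by one): blocked_by=1 -> Wrong total
  - ticket 4 (Timeout error): blocked_by=1 -> Wrong total
  - ticket 5 (Export error): blocked_by=NULL -> NULL
  - ticket 6 (Login fails): blocked_by=5 -> Export error

SQL:
SELECT a.title AS item, b.title AS blocked_by
FROM tickets a
LEFT JOIN tickets b ON a.blocked_by = b.id

Result:
item          | blocked_by  
--------------+-------------
Wrong total   | NULL        
Broken link   | Wrong total 
Off by one    | Wrong total 
Timeout error | Wrong total 
Export error  | NULL        
Login fails   | Export error


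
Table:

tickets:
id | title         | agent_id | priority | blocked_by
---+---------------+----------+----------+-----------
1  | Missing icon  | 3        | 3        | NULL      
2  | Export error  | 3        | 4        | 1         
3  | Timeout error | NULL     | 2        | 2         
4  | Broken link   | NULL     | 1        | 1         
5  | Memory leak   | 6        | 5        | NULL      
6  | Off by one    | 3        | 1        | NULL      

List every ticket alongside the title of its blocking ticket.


This is a self-join: tickets is joined to a second copy of itself, matching each row's blocked_by to another row's id. Use LEFT JOIN so rows with blocked_by=NULL are kept.
  - ticket 1 (Missing icon): blocked_by=NULL -> NULL
  - ticket 2 (Export error): blocked_by=1 -> Missing icon
  - ticket 3 (Timeout error): blocked_by=2 -> Export error
  - ticket 4 (Broken link): blocked_by=1 -> Missing icon
  - ticket 5 (Memory leak): blocked_by=NULL -> NULL
  - ticket 6 (Off by one): blocked_by=NULL -> NULL

SQL:
SELECT a.title AS item, b.title AS blocked_by
FROM tickets a
LEFT JOIN tickets b ON a.blocked_by = b.id

Result:
item          | blocked_by  
--------------+-------------
Missing icon  | NULL        
Export error  | Missing icon
Timeout error | Export error
Broken link   | Missing icon
Memory leak   | NULL        
Off by one    | NULL        


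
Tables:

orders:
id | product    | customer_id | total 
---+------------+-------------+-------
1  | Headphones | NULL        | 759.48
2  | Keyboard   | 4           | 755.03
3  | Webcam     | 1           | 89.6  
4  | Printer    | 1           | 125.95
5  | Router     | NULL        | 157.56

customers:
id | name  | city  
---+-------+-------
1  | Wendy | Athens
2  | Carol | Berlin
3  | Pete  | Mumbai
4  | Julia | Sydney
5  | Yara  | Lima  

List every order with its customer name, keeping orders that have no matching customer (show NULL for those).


LEFT JOIN keeps every row from orders (the left table); where customer_id has no match in customers, the customer columns become NULL. Walk through each order:
  - order 1 (Headphones): customer_id=NULL, no match -> kept with NULL
  - order 2 (Keyboard): customer_id=4 -> matches Julia
  - order 3 (Webcam): customer_id=1 -> matches Wendy
  - order 4 (Printer): customer_id=1 -> matches Wendy
  - order 5 (Router): customer_id=NULL, no match -> kept with NULL
All 5 rows appear; 2 have NULL customer.

SQL:
SELECT a.product, b.name AS customer
FROM orders a
LEFT JOIN customers b ON a.customer_id = b.id

Result:
product    | customer
-----------+---------
Headphones | NULL    
Keyboard   | Julia   
Webcam     | Wendy   
Printer    | Wendy   
Router     | NULL    


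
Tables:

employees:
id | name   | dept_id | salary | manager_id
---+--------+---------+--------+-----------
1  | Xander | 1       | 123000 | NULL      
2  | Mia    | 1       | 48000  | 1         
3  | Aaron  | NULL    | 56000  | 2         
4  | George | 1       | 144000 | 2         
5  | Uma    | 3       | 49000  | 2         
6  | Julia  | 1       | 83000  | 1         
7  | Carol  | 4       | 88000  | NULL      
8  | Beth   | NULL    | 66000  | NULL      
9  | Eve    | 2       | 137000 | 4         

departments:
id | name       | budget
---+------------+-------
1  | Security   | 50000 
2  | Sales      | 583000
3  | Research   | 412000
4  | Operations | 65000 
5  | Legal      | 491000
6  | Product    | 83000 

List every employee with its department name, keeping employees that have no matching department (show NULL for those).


LEFT JOIN keeps every row from employees (the left table); where dept_id has no match in departments, the department columns become NULL. Walk through each employee:
  - employee 1 (Xander): dept_id=1 -> matches Security
  - employee 2 (Mia): dept_id=1 -> matches Security
  - employee 3 (Aaron): dept_id=NULL, no match -> kept with NULL
  - employee 4 (George): dept_id=1 -> matches Security
  - employee 5 (Uma): dept_id=3 -> matches Research
  - employee 6 (Julia): dept_id=1 -> matches Security
  - employee 7 (Carol): dept_id=4 -> matches Operations
  - employee 8 (Beth): dept_id=NULL, no match -> kept with NULL
  - employee 9 (Eve): dept_id=2 -> matches Sales
All 9 rows appear; 2 have NULL department.

SQL:
SELECT a.name, b.name AS department
FROM employees a
LEFT JOIN departments b ON a.dept_id = b.id

Result:
name   | department
-------+-----------
Xander | Security  
Mia    | Security  
Aaron  | NULL      
George | Security  
Uma    | Research  
Julia  | Security  
Carol  | Operations
Beth   | NULL      
Eve    | Sales     


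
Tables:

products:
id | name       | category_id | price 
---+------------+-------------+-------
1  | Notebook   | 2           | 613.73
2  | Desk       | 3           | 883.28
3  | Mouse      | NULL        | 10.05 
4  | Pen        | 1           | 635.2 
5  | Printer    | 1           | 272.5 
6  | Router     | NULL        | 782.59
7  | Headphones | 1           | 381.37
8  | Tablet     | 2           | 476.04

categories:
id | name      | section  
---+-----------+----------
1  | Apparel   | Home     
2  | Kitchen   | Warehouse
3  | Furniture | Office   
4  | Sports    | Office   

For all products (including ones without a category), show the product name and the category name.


LEFT JOIN keeps every row from products (the left table); where category_id has no match in categories, the category columns become NULL. Walk through each product:
  - product 1 (Notebook): category_id=2 -> matches Kitchen
  - product 2 (Desk): category_id=3 -> matches Furniture
  - product 3 (Mouse): category_id=NULL, no match -> kept with NULL
  - product 4 (Pen): category_id=1 -> matches Apparel
  - product 5 (Printer): category_id=1 -> matches Apparel
  - product 6 (Router): category_id=NULL, no match -> kept with NULL
  - product 7 (Headphones): category_id=1 -> matches Apparel
  - product 8 (Tablet): category_id=2 -> matches Kitchen
All 8 rows appear; 2 have NULL category.

SQL:
SELECT a.name, b.name AS category
FROM products a
LEFT JOIN categories b ON a.category_id = b.id

Result:
name       | category 
-----------+----------
Notebook   | Kitchen  
Desk       | Furniture
Mouse      | NULL     
Pen        | Apparel  
Printer    | Apparel  
Router     | NULL     
Headphones | Apparel  
Tablet     | Kitchen  


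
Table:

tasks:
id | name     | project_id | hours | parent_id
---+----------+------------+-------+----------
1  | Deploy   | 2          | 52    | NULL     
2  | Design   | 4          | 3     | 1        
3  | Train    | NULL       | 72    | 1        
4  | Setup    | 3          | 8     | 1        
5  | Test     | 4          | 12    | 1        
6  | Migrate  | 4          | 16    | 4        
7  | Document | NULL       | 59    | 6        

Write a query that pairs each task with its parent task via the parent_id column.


This is a self-join: tasks is joined to a second copy of itself, matching each row's parent_id to another row's id. Use LEFT JOIN so rows with parent_id=NULL are kept.
  - task 1 (Deploy): parent_id=NULL -> NULL
  - task 2 (Design): parent_id=1 -> Deploy
  - task 3 (Train): parent_id=1 -> Deploy
  - task 4 (Setup): parent_id=1 -> Deploy
  - task 5 (Test): parent_id=1 -> Deploy
  - task 6 (Migrate): parent_id=4 -> Setup
  - task 7 (Document): parent_id=6 -> Migrate

SQL:
SELECT a.name AS item, b.name AS parent
FROM tasks a
LEFT JOIN tasks b ON a.parent_id = b.id

Result:
item     | parent 
---------+--------
Deploy   | NULL   
Design   | Deploy 
Train    | Deploy 
Setup    | Deploy 
Test     | Deploy 
Migrate  | Setup  
Document | Migrate


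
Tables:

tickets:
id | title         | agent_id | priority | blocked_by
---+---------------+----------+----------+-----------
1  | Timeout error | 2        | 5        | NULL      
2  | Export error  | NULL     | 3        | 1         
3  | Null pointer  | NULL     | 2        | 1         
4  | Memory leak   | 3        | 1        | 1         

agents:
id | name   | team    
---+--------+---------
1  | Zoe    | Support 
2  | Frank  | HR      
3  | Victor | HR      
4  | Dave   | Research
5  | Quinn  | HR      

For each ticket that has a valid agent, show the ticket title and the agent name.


INNER JOIN keeps only tickets rows whose agent_id matches an id in agents. Walk through each ticket:
  - ticket 1 (Timeout error): agent_id=2 -> matches Frank
  - ticket 2 (Export error): agent_id=NULL, no match -> dropped
  - ticket 3 (Null pointer): agent_id=NULL, no match -> dropped
  - ticket 4 (Memory leak): agent_id=3 -> matches Victor
So 2 of 4 rows are dropped.

SQL:
SELECT a.title, b.name AS agent
FROM tickets a
INNER JOIN agents b ON a.agent_id = b.id

Result:
title         | agent 
--------------+-------
Timeout error | Frank 
Memory leak   | Victor


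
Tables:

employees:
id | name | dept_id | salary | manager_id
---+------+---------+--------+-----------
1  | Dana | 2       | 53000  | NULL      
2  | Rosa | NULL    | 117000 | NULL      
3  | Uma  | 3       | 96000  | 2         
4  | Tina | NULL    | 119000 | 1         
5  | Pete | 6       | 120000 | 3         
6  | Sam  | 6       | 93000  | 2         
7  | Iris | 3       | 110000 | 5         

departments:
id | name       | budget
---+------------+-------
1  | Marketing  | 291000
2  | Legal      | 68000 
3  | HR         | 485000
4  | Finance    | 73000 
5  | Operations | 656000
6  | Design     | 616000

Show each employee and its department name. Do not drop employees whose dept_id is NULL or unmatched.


LEFT JOIN keeps every row from employees (the left table); where dept_id has no match in departments, the department columns become NULL. Walk through each employee:
  - employee 1 (Dana): dept_id=2 -> matches Legal
  - employee 2 (Rosa): dept_id=NULL, no match -> kept with NULL
  - employee 3 (Uma): dept_id=3 -> matches HR
  - employee 4 (Tina): dept_id=NULL, no match -> kept with NULL
  - employee 5 (Pete): dept_id=6 -> matches Design
  - employee 6 (Sam): dept_id=6 -> matches Design
  - employee 7 (Iris): dept_id=3 -> matches HR
All 7 rows appear; 2 have NULL department.

SQL:
SELECT a.name, b.name AS department
FROM employees a
LEFT JOIN departments b ON a.dept_id = b.id

Result:
name | department
-----+-----------
Dana | Legal     
Rosa | NULL      
Uma  | HR        
Tina | NULL      
Pete | Design    
Sam  | Design    
Iris | HR        


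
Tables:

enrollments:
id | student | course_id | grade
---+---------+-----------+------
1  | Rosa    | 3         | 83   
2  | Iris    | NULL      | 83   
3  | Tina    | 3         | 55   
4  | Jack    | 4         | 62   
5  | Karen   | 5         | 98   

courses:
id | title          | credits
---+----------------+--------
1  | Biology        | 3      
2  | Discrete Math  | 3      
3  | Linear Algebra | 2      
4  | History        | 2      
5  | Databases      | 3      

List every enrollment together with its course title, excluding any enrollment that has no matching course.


INNER JOIN keeps only enrollments rows whose course_id matches an id in courses. Walk through each enrollment:
  - enrollment 1 (Rosa): course_id=3 -> matches Linear Algebra
  - enrollment 2 (Iris): course_id=NULL, no match -> dropped
  - enrollment 3 (Tina): course_id=3 -> matches Linear Algebra
  - enrollment 4 (Jack): course_id=4 -> matches History
  - enrollment 5 (Karen): course_id=5 -> matches Databases
So 1 of 5 rows is dropped.

SQL:
SELECT a.student, b.title AS course
FROM enrollments a
INNER JOIN courses b ON a.course_id = b.id

Result:
student | course        
--------+---------------
Rosa    | Linear Algebra
Tina    | Linear Algebra
Jack    | History       
Karen   | Databases     


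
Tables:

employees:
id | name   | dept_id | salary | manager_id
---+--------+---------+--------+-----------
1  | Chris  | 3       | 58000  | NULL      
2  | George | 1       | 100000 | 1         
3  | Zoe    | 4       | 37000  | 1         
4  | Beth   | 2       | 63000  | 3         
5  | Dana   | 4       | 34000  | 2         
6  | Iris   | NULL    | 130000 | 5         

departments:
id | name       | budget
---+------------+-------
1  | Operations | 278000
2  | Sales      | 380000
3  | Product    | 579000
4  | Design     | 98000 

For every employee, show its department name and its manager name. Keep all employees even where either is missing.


Two LEFT JOINs from the same base table employees: one to departments via dept_id, one to employees itself via manager_id. Both are LEFT so every employee is preserved.
Match against departments:
  - employee 1 (Chris): dept_id=3 -> matches Product
  - employee 2 (George): dept_id=1 -> matches Operations
  - employee 3 (Zoe): dept_id=4 -> matches Design
  - employee 4 (Beth): dept_id=2 -> matches Sales
  - employee 5 (Dana): dept_id=4 -> matches Design
  - employee 6 (Iris): dept_id=NULL, no match -> kept with NULL
Match against employees (self):
  - employee 1 (Chris): manager_id=NULL -> NULL
  - employee 2 (George): manager_id=1 -> Chris
  - employee 3 (Zoe): manager_id=1 -> Chris
  - employee 4 (Beth): manager_id=3 -> Zoe
  - employee 5 (Dana): manager_id=2 -> George
  - employee 6 (Iris): manager_id=5 -> Dana

SQL:
SELECT a.name, b.name AS department, c.name AS manager
FROM employees a
LEFT JOIN departments b ON a.dept_id = b.id
LEFT JOIN employees c ON a.manager_id = c.id

Result:
name   | department | manager
-------+------------+--------
Chris  | Product    | NULL   
George | Operations | Chris  
Zoe    | Design     | Chris  
Beth   | Sales      | Zoe    
Dana   | Design     | George 
Iris   | NULL       | Dana   


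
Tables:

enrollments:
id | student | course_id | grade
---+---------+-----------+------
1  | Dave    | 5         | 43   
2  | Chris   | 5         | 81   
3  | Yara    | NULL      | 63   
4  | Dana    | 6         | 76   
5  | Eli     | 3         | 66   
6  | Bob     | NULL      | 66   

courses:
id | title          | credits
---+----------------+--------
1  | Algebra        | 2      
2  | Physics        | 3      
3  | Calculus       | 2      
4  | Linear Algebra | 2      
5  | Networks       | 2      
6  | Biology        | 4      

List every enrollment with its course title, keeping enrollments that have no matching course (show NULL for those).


LEFT JOIN keeps every row from enrollments (the left table); where course_id has no match in courses, the course columns become NULL. Walk through each enrollment:
  - enrollment 1 (Dave): course_id=5 -> matches Networks
  - enrollment 2 (Chris): course_id=5 -> matches Networks
  - enrollment 3 (Yara): course_id=NULL, no match -> kept with NULL
  - enrollment 4 (Dana): course_id=6 -> matches Biology
  - enrollment 5 (Eli): course_id=3 -> matches Calculus
  - enrollment 6 (Bob): course_id=NULL, no match -> kept with NULL
All 6 rows appear; 2 have NULL course.

SQL:
SELECT a.student, b.title AS course
FROM enrollments a
LEFT JOIN courses b ON a.course_id = b.id

Result:
student | course  
--------+---------
Dave    | Networks
Chris   | Networks
Yara    | NULL    
Dana    | Biology 
Eli     | Calculus
Bob     | NULL    


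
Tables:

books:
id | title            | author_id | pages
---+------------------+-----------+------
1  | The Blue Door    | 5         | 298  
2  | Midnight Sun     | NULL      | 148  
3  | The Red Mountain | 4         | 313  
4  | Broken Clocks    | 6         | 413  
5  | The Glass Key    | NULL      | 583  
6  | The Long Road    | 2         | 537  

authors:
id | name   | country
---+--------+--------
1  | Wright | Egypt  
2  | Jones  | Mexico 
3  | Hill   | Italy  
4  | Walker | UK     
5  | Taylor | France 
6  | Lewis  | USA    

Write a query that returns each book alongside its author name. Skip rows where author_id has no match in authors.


INNER JOIN keeps only books rows whose author_id matches an id in authors. Walk through each book:
  - book 1 (The Blue Door): author_id=5 -> matches Taylor
  - book 2 (Midnight Sun): author_id=NULL, no match -> dropped
  - book 3 (The Red Mountain): author_id=4 -> matches Walker
  - book 4 (Broken Clocks): author_id=6 -> matches Lewis
  - book 5 (The Glass Key): author_id=NULL, no match -> dropped
  - book 6 (The Long Road): author_id=2 -> matches Jones
So 2 of 6 rows are dropped.

SQL:
SELECT a.title, b.name AS author
FROM books a
INNER JOIN authors b ON a.author_id = b.id

Result:
title            | author
-----------------+-------
The Blue Door    | Taylor
The Red Mountain | Walker
Broken Clocks    | Lewis 
The Long Road    | Jones 


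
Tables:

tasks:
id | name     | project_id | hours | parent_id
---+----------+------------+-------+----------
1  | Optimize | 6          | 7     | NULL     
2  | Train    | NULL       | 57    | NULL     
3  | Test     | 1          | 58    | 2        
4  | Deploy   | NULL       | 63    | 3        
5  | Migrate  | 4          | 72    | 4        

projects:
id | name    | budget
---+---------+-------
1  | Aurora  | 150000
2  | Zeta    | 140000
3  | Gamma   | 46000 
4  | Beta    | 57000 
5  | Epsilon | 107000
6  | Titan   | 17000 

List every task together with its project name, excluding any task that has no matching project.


INNER JOIN keeps only tasks rows whose project_id matches an id in projects. Walk through each task:
  - task 1 (Optimize): project_id=6 -> matches Titan
  - task 2 (Train): project_id=NULL, no match -> dropped
  - task 3 (Test): project_id=1 -> matches Aurora
  - task 4 (Deploy): project_id=NULL, no match -> dropped
  - task 5 (Migrate): project_id=4 -> matches Beta
So 2 of 5 rows are dropped.

SQL:
SELECT a.name, b.name AS project
FROM tasks a
INNER JOIN projects b ON a.project_id = b.id

Result:
name     | project
---------+--------
Optimize | Titan  
Test     | Aurora 
Migrate  | Beta   


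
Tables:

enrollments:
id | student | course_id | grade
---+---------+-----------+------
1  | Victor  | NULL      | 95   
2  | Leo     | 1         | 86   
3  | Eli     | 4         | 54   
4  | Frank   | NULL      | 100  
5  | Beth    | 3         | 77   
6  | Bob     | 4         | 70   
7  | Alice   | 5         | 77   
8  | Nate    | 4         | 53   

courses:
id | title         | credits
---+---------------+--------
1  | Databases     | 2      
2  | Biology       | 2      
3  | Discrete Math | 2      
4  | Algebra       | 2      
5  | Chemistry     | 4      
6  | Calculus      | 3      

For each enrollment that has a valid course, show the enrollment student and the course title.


INNER JOIN keeps only enrollments rows whose course_id matches an id in courses. Walk through each enrollment:
  - enrollment 1 (Victor): course_id=NULL, no match -> dropped
  - enrollment 2 (Leo): course_id=1 -> matches Databases
  - enrollment 3 (Eli): course_id=4 -> matches Algebra
  - enrollment 4 (Frank): course_id=NULL, no match -> dropped
  - enrollment 5 (Beth): course_id=3 -> matches Discrete Math
  - enrollment 6 (Bob): course_id=4 -> matches Algebra
  - enrollment 7 (Alice): course_id=5 -> matches Chemistry
  - enrollment 8 (Nate): course_id=4 -> matches Algebra
So 2 of 8 rows are dropped.

SQL:
SELECT a.student, b.title AS course
FROM enrollments a
INNER JOIN courses b ON a.course_id = b.id

Result:
student | course       
--------+--------------
Leo     | Databases    
Eli     | Algebra      
Beth    | Discrete Math
Bob     | Algebra      
Alice   | Chemistry    
Nate    | Algebra      


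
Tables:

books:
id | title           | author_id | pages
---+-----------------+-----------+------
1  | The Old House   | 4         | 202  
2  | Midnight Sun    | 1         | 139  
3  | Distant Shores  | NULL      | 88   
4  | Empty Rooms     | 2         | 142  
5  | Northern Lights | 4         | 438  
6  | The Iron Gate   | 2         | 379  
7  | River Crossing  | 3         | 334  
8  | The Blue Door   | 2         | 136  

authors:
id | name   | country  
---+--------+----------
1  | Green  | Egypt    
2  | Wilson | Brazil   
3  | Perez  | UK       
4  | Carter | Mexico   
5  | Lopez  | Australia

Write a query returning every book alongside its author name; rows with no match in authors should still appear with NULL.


LEFT JOIN keeps every row from books (the left table); where author_id has no match in authors, the author columns become NULL. Walk through each book:
  - book 1 (The Old House): author_id=4 -> matches Carter
  - book 2 (Midnight Sun): author_id=1 -> matches Green
  - book 3 (Distant Shores): author_id=NULL, no match -> kept with NULL
  - book 4 (Empty Rooms): author_id=2 -> matches Wilson
  - book 5 (Northern Lights): author_id=4 -> matches Carter
  - book 6 (The Iron Gate): author_id=2 -> matches Wilson
  - book 7 (River Crossing): author_id=3 -> matches Perez
  - book 8 (The Blue Door): author_id=2 -> matches Wilson
All 8 rows appear; 1 has NULL author.

SQL:
SELECT a.title, b.name AS author
FROM books a
LEFT JOIN authors b ON a.author_id = b.id

Result:
title           | author
----------------+-------
The Old House   | Carter
Midnight Sun    | Green 
Distant Shores  | NULL  
Empty Rooms     | Wilson
Northern Lights | Carter
The Iron Gate   | Wilson
River Crossing  | Perez 
The Blue Door   | Wilson


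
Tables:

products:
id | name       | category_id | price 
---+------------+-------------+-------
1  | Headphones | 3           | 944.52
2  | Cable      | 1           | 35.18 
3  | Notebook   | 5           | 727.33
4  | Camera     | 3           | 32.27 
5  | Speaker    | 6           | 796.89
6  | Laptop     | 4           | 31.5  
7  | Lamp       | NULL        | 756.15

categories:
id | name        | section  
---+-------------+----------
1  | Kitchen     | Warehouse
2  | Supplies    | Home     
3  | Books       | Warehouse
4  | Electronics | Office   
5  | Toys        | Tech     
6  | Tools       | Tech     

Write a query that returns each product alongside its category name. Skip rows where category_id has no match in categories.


INNER JOIN keeps only products rows whose category_id matches an id in categories. Walk through each product:
  - product 1 (Headphones): category_id=3 -> matches Books
  - product 2 (Cable): category_id=1 -> matches Kitchen
  - product 3 (Notebook): category_id=5 -> matches Toys
  - product 4 (Camera): category_id=3 -> matches Books
  - product 5 (Speaker): category_id=6 -> matches Tools
  - product 6 (Laptop): category_id=4 -> matches Electronics
  - product 7 (Lamp): category_id=NULL, no match -> dropped
So 1 of 7 rows is dropped.

SQL:
SELECT a.name, b.name AS category
FROM products a
INNER JOIN categories b ON a.category_id = b.id

Result:
name       | category   
-----------+------------
Headphones | Books      
Cable      | Kitchen    
Notebook   | Toys       
Camera     | Books      
Speaker    | Tools      
Laptop     | Electronics


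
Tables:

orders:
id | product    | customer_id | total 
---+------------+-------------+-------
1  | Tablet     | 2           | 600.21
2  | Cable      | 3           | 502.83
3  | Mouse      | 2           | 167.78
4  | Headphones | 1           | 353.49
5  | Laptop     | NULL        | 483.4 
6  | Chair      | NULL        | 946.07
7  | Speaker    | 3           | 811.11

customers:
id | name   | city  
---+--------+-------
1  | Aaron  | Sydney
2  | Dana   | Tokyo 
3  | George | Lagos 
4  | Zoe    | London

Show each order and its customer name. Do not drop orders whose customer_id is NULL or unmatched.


LEFT JOIN keeps every row from orders (the left table); where customer_id has no match in customers, the customer columns become NULL. Walk through each order:
  - order 1 (Tablet): customer_id=2 -> matches Dana
  - order 2 (Cable): customer_id=3 -> matches George
  - order 3 (Mouse): customer_id=2 -> matches Dana
  - order 4 (Headphones): customer_id=1 -> matches Aaron
  - order 5 (Laptop): customer_id=NULL, no match -> kept with NULL
  - order 6 (Chair): customer_id=NULL, no match -> kept with NULL
  - order 7 (Speaker): customer_id=3 -> matches George
All 7 rows appear; 2 have NULL customer.

SQL:
SELECT a.product, b.name AS customer
FROM orders a
LEFT JOIN customers b ON a.customer_id = b.id

Result:
product    | customer
-----------+---------
Tablet     | Dana    
Cable      | George  
Mouse      | Dana    
Headphones | Aaron   
Laptop     | NULL    
Chair      | NULL    
Speaker    | George  


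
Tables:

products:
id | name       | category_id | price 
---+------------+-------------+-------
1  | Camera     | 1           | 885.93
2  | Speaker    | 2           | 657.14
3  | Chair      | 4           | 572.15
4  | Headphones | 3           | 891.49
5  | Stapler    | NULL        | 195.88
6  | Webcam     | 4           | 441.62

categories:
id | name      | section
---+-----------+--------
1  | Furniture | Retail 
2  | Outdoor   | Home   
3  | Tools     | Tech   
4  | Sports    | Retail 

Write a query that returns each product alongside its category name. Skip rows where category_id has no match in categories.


INNER JOIN keeps only products rows whose category_id matches an id in categories. Walk through each product:
  - product 1 (Camera): category_id=1 -> matches Furniture
  - product 2 (Speaker): category_id=2 -> matches Outdoor
  - product 3 (Chair): category_id=4 -> matches Sports
  - product 4 (Headphones): category_id=3 -> matches Tools
  - product 5 (Stapler): category_id=NULL, no match -> dropped
  - product 6 (Webcam): category_id=4 -> matches Sports
So 1 of 6 rows is dropped.

SQL:
SELECT a.name, b.name AS category
FROM products a
INNER JOIN categories b ON a.category_id = b.id

Result:
name       | category 
-----------+----------
Camera     | Furniture
Speaker    | Outdoor  
Chair      | Sports   
Headphones | Tools    
Webcam     | Sports   


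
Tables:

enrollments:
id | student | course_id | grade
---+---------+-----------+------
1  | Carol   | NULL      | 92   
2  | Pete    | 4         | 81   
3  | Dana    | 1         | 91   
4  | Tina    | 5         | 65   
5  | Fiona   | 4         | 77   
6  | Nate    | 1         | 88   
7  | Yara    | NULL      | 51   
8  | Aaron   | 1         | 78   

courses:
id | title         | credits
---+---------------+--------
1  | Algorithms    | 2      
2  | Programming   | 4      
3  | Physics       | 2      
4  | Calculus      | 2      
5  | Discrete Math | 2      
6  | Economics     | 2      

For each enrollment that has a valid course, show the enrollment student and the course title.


INNER JOIN keeps only enrollments rows whose course_id matches an id in courses. Walk through each enrollment:
  - enrollment 1 (Carol): course_id=NULL, no match -> dropped
  - enrollment 2 (Pete): course_id=4 -> matches Calculus
  - enrollment 3 (Dana): course_id=1 -> matches Algorithms
  - enrollment 4 (Tina): course_id=5 -> matches Discrete Math
  - enrollment 5 (Fiona): course_id=4 -> matches Calculus
  - enrollment 6 (Nate): course_id=1 -> matches Algorithms
  - enrollment 7 (Yara): course_id=NULL, no match -> dropped
  - enrollment 8 (Aaron): course_id=1 -> matches Algorithms
So 2 of 8 rows are dropped.

SQL:
SELECT a.student, b.title AS course
FROM enrollments a
INNER JOIN courses b ON a.course_id = b.id

Result:
student | course       
--------+--------------
Pete    | Calculus     
Dana    | Algorithms   
Tina    | Discrete Math
Fiona   | Calculus     
Nate    | Algorithms   
Aaron   | Algorithms   


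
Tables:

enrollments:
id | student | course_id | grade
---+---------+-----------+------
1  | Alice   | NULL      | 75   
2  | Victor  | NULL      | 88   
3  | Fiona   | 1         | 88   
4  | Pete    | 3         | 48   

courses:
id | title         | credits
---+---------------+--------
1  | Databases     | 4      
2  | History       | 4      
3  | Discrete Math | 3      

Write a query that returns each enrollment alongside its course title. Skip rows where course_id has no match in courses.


INNER JOIN keeps only enrollments rows whose course_id matches an id in courses. Walk through each enrollment:
  - enrollment 1 (Alice): course_id=NULL, no match -> dropped
  - enrollment 2 (Victor): course_id=NULL, no match -> dropped
  - enrollment 3 (Fiona): course_id=1 -> matches Databases
  - enrollment 4 (Pete): course_id=3 -> matches Discrete Math
So 2 of 4 rows are dropped.

SQL:
SELECT a.student, b.title AS course
FROM enrollments a
INNER JOIN courses b ON a.course_id = b.id

Result:
student | course       
--------+--------------
Fiona   | Databases    
Pete    | Discrete Math


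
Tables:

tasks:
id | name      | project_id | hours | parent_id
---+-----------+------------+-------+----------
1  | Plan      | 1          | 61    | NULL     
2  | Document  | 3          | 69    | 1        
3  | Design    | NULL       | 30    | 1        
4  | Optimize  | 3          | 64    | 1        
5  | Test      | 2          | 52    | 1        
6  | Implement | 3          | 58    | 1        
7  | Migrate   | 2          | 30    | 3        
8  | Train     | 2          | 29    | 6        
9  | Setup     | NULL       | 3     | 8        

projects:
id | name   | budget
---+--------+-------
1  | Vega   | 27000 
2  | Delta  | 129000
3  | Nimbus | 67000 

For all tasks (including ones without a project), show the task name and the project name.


LEFT JOIN keeps every row from tasks (the left table); where project_id has no match in projects, the project columns become NULL. Walk through each task:
  - task 1 (Plan): project_id=1 -> matches Vega
  - task 2 (Document): project_id=3 -> matches Nimbus
  - task 3 (Design): project_id=NULL, no match -> kept with NULL
  - task 4 (Optimize): project_id=3 -> matches Nimbus
  - task 5 (Test): project_id=2 -> matches Delta
  - task 6 (Implement): project_id=3 -> matches Nimbus
  - task 7 (Migrate): project_id=2 -> matches Delta
  - task 8 (Train): project_id=2 -> matches Delta
  - task 9 (Setup): project_id=NULL, no match -> kept with NULL
All 9 rows appear; 2 have NULL project.

SQL:
SELECT a.name, b.name AS project
FROM tasks a
LEFT JOIN projects b ON a.project_id = b.id

Result:
name      | project
----------+--------
Plan      | Vega   
Document  | Nimbus 
Design    | NULL   
Optimize  | Nimbus 
Test      | Delta  
Implement | Nimbus 
Migrate   | Delta  
Train     | Delta  
Setup     | NULL   


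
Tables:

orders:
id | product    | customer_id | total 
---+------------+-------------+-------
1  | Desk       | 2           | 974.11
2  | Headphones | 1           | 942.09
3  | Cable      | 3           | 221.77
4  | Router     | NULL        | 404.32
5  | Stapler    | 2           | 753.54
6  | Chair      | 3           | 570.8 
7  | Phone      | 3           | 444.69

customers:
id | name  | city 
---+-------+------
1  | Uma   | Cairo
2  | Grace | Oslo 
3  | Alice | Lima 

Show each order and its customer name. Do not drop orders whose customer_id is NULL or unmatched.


LEFT JOIN keeps every row from orders (the left table); where customer_id has no match in customers, the customer columns become NULL. Walk through each order:
  - order 1 (Desk): customer_id=2 -> matches Grace
  - order 2 (Headphones): customer_id=1 -> matches Uma
  - order 3 (Cable): customer_id=3 -> matches Alice
  - order 4 (Router): customer_id=NULL, no match -> kept with NULL
  - order 5 (Stapler): customer_id=2 -> matches Grace
  - order 6 (Chair): customer_id=3 -> matches Alice
  - order 7 (Phone): customer_id=3 -> matches Alice
All 7 rows appear; 1 has NULL customer.

SQL:
SELECT a.product, b.name AS customer
FROM orders a
LEFT JOIN customers b ON a.customer_id = b.id

Result:
product    | customer
-----------+---------
Desk       | Grace   
Headphones | Uma     
Cable      | Alice   
Router     | NULL    
Stapler    | Grace   
Chair      | Alice   
Phone      | Alice   


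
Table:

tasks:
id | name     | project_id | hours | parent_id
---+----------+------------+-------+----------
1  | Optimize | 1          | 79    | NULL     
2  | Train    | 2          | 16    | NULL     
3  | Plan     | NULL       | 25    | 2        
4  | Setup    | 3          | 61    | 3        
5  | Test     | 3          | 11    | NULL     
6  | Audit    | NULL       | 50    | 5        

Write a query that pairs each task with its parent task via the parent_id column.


This is a self-join: tasks is joined to a second copy of itself, matching each row's parent_id to another row's id. Use LEFT JOIN so rows with parent_id=NULL are kept.
  - task 1 (Optimize): parent_id=NULL -> NULL
  - task 2 (Train): parent_id=NULL -> NULL
  - task 3 (Plan): parent_id=2 -> Train
  - task 4 (Setup): parent_id=3 -> Plan
  - task 5 (Test): parent_id=NULL -> NULL
  - task 6 (Audit): parent_id=5 -> Test

SQL:
SELECT a.name AS item, b.name AS parent
FROM tasks a
LEFT JOIN tasks b ON a.parent_id = b.id

Result:
item     | parent
---------+-------
Optimize | NULL  
Train    | NULL  
Plan     | Train 
Setup    | Plan  
Test     | NULL  
Audit    | Test  


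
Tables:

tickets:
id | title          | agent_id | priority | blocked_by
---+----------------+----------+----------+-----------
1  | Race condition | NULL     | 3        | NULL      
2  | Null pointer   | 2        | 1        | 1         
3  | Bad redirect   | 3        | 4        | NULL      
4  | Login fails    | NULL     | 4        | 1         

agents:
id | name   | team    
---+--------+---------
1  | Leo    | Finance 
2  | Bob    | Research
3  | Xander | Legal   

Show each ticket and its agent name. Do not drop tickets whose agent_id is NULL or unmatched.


LEFT JOIN keeps every row from tickets (the left table); where agent_id has no match in agents, the agent columns become NULL. Walk through each ticket:
  - ticket 1 (Race condition): agent_id=NULL, no match -> kept with NULL
  - ticket 2 (Null pointer): agent_id=2 -> matches Bob
  - ticket 3 (Bad redirect): agent_id=3 -> matches Xander
  - ticket 4 (Login fails): agent_id=NULL, no match -> kept with NULL
All 4 rows appear; 2 have NULL agent.

SQL:
SELECT a.title, b.name AS agent
FROM tickets a
LEFT JOIN agents b ON a.agent_id = b.id

Result:
title          | agent 
---------------+-------
Race condition | NULL  
Null pointer   | Bob   
Bad redirect   | Xander
Login fails    | NULL  


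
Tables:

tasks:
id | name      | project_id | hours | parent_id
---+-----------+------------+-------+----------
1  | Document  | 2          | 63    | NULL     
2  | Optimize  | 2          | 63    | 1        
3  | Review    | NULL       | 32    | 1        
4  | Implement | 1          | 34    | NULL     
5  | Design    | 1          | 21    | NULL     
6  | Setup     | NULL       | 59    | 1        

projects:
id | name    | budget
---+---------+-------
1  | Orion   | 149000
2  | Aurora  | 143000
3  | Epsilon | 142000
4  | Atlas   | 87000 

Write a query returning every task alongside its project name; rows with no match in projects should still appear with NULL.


LEFT JOIN keeps every row from tasks (the left table); where project_id has no match in projects, the project columns become NULL. Walk through each task:
  - task 1 (Document): project_id=2 -> matches Aurora
  - task 2 (Optimize): project_id=2 -> matches Aurora
  - task 3 (Review): project_id=NULL, no match -> kept with NULL
  - task 4 (Implement): project_id=1 -> matches Orion
  - task 5 (Design): project_id=1 -> matches Orion
  - task 6 (Setup): project_id=NULL, no match -> kept with NULL
All 6 rows appear; 2 have NULL project.

SQL:
SELECT a.name, b.name AS project
FROM tasks a
LEFT JOIN projects b ON a.project_id = b.id

Result:
name      | project
----------+--------
Document  | Aurora 
Optimize  | Aurora 
Review    | NULL   
Implement | Orion  
Design    | Orion  
Setup     | NULL   
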